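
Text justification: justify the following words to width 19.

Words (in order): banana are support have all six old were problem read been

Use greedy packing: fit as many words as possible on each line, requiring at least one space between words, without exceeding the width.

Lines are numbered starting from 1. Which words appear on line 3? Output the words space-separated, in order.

Line 1: ['banana', 'are', 'support'] (min_width=18, slack=1)
Line 2: ['have', 'all', 'six', 'old'] (min_width=16, slack=3)
Line 3: ['were', 'problem', 'read'] (min_width=17, slack=2)
Line 4: ['been'] (min_width=4, slack=15)

Answer: were problem read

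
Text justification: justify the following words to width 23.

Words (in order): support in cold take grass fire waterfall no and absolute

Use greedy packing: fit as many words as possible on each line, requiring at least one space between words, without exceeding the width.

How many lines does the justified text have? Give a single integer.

Line 1: ['support', 'in', 'cold', 'take'] (min_width=20, slack=3)
Line 2: ['grass', 'fire', 'waterfall', 'no'] (min_width=23, slack=0)
Line 3: ['and', 'absolute'] (min_width=12, slack=11)
Total lines: 3

Answer: 3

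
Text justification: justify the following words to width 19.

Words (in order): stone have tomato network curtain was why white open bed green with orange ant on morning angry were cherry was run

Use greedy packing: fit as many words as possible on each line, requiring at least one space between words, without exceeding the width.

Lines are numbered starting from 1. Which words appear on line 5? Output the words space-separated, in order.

Line 1: ['stone', 'have', 'tomato'] (min_width=17, slack=2)
Line 2: ['network', 'curtain', 'was'] (min_width=19, slack=0)
Line 3: ['why', 'white', 'open', 'bed'] (min_width=18, slack=1)
Line 4: ['green', 'with', 'orange'] (min_width=17, slack=2)
Line 5: ['ant', 'on', 'morning'] (min_width=14, slack=5)
Line 6: ['angry', 'were', 'cherry'] (min_width=17, slack=2)
Line 7: ['was', 'run'] (min_width=7, slack=12)

Answer: ant on morning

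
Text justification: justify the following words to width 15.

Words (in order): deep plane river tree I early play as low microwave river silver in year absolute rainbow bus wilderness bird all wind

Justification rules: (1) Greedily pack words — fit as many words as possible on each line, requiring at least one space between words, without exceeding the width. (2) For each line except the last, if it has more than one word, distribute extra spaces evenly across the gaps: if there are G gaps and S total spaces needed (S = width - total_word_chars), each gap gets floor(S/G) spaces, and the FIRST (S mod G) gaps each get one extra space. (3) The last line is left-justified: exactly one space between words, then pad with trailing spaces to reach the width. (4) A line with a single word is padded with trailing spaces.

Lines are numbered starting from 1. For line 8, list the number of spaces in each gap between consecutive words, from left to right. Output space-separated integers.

Answer: 1

Derivation:
Line 1: ['deep', 'plane'] (min_width=10, slack=5)
Line 2: ['river', 'tree', 'I'] (min_width=12, slack=3)
Line 3: ['early', 'play', 'as'] (min_width=13, slack=2)
Line 4: ['low', 'microwave'] (min_width=13, slack=2)
Line 5: ['river', 'silver', 'in'] (min_width=15, slack=0)
Line 6: ['year', 'absolute'] (min_width=13, slack=2)
Line 7: ['rainbow', 'bus'] (min_width=11, slack=4)
Line 8: ['wilderness', 'bird'] (min_width=15, slack=0)
Line 9: ['all', 'wind'] (min_width=8, slack=7)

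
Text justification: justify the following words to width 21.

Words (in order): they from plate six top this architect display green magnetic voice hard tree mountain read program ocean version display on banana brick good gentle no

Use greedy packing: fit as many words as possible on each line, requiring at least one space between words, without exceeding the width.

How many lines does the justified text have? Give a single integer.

Answer: 8

Derivation:
Line 1: ['they', 'from', 'plate', 'six'] (min_width=19, slack=2)
Line 2: ['top', 'this', 'architect'] (min_width=18, slack=3)
Line 3: ['display', 'green'] (min_width=13, slack=8)
Line 4: ['magnetic', 'voice', 'hard'] (min_width=19, slack=2)
Line 5: ['tree', 'mountain', 'read'] (min_width=18, slack=3)
Line 6: ['program', 'ocean', 'version'] (min_width=21, slack=0)
Line 7: ['display', 'on', 'banana'] (min_width=17, slack=4)
Line 8: ['brick', 'good', 'gentle', 'no'] (min_width=20, slack=1)
Total lines: 8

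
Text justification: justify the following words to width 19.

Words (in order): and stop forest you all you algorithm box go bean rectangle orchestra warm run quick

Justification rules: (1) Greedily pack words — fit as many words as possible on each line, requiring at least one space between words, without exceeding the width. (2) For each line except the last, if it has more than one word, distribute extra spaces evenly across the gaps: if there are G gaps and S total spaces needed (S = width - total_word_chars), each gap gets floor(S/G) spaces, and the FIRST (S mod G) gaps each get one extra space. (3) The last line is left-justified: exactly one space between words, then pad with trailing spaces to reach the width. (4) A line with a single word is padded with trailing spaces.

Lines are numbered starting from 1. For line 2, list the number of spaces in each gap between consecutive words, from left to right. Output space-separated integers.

Line 1: ['and', 'stop', 'forest', 'you'] (min_width=19, slack=0)
Line 2: ['all', 'you', 'algorithm'] (min_width=17, slack=2)
Line 3: ['box', 'go', 'bean'] (min_width=11, slack=8)
Line 4: ['rectangle', 'orchestra'] (min_width=19, slack=0)
Line 5: ['warm', 'run', 'quick'] (min_width=14, slack=5)

Answer: 2 2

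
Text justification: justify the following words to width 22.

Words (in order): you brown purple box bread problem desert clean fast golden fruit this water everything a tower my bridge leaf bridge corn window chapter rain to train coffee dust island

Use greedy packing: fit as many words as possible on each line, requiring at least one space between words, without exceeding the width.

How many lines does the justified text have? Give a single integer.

Line 1: ['you', 'brown', 'purple', 'box'] (min_width=20, slack=2)
Line 2: ['bread', 'problem', 'desert'] (min_width=20, slack=2)
Line 3: ['clean', 'fast', 'golden'] (min_width=17, slack=5)
Line 4: ['fruit', 'this', 'water'] (min_width=16, slack=6)
Line 5: ['everything', 'a', 'tower', 'my'] (min_width=21, slack=1)
Line 6: ['bridge', 'leaf', 'bridge'] (min_width=18, slack=4)
Line 7: ['corn', 'window', 'chapter'] (min_width=19, slack=3)
Line 8: ['rain', 'to', 'train', 'coffee'] (min_width=20, slack=2)
Line 9: ['dust', 'island'] (min_width=11, slack=11)
Total lines: 9

Answer: 9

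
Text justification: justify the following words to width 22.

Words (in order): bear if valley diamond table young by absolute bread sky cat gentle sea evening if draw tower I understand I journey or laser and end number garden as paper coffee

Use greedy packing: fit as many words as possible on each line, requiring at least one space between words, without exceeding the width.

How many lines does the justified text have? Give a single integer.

Answer: 9

Derivation:
Line 1: ['bear', 'if', 'valley', 'diamond'] (min_width=22, slack=0)
Line 2: ['table', 'young', 'by'] (min_width=14, slack=8)
Line 3: ['absolute', 'bread', 'sky', 'cat'] (min_width=22, slack=0)
Line 4: ['gentle', 'sea', 'evening', 'if'] (min_width=21, slack=1)
Line 5: ['draw', 'tower', 'I'] (min_width=12, slack=10)
Line 6: ['understand', 'I', 'journey'] (min_width=20, slack=2)
Line 7: ['or', 'laser', 'and', 'end'] (min_width=16, slack=6)
Line 8: ['number', 'garden', 'as', 'paper'] (min_width=22, slack=0)
Line 9: ['coffee'] (min_width=6, slack=16)
Total lines: 9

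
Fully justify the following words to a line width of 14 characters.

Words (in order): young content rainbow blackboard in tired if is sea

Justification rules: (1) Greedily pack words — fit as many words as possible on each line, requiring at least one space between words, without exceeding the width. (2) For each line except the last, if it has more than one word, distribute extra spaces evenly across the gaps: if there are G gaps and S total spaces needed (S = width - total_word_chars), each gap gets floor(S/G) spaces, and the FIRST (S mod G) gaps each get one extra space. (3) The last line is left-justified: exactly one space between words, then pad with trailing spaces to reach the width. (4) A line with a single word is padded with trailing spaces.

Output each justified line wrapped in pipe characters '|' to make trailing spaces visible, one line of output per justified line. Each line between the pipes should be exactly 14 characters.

Answer: |young  content|
|rainbow       |
|blackboard  in|
|tired   if  is|
|sea           |

Derivation:
Line 1: ['young', 'content'] (min_width=13, slack=1)
Line 2: ['rainbow'] (min_width=7, slack=7)
Line 3: ['blackboard', 'in'] (min_width=13, slack=1)
Line 4: ['tired', 'if', 'is'] (min_width=11, slack=3)
Line 5: ['sea'] (min_width=3, slack=11)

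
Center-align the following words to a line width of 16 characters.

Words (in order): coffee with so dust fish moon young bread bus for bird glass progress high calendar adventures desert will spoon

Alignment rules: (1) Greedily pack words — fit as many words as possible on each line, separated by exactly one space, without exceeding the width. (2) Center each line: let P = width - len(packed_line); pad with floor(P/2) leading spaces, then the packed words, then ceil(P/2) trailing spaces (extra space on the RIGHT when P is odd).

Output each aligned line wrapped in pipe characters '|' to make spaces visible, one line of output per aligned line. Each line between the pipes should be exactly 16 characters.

Answer: | coffee with so |
| dust fish moon |
|young bread bus |
| for bird glass |
| progress high  |
|    calendar    |
|   adventures   |
|  desert will   |
|     spoon      |

Derivation:
Line 1: ['coffee', 'with', 'so'] (min_width=14, slack=2)
Line 2: ['dust', 'fish', 'moon'] (min_width=14, slack=2)
Line 3: ['young', 'bread', 'bus'] (min_width=15, slack=1)
Line 4: ['for', 'bird', 'glass'] (min_width=14, slack=2)
Line 5: ['progress', 'high'] (min_width=13, slack=3)
Line 6: ['calendar'] (min_width=8, slack=8)
Line 7: ['adventures'] (min_width=10, slack=6)
Line 8: ['desert', 'will'] (min_width=11, slack=5)
Line 9: ['spoon'] (min_width=5, slack=11)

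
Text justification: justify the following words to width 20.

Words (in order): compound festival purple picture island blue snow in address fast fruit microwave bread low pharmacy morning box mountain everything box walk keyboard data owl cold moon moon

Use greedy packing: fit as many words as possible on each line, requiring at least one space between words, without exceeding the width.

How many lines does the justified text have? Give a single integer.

Answer: 10

Derivation:
Line 1: ['compound', 'festival'] (min_width=17, slack=3)
Line 2: ['purple', 'picture'] (min_width=14, slack=6)
Line 3: ['island', 'blue', 'snow', 'in'] (min_width=19, slack=1)
Line 4: ['address', 'fast', 'fruit'] (min_width=18, slack=2)
Line 5: ['microwave', 'bread', 'low'] (min_width=19, slack=1)
Line 6: ['pharmacy', 'morning', 'box'] (min_width=20, slack=0)
Line 7: ['mountain', 'everything'] (min_width=19, slack=1)
Line 8: ['box', 'walk', 'keyboard'] (min_width=17, slack=3)
Line 9: ['data', 'owl', 'cold', 'moon'] (min_width=18, slack=2)
Line 10: ['moon'] (min_width=4, slack=16)
Total lines: 10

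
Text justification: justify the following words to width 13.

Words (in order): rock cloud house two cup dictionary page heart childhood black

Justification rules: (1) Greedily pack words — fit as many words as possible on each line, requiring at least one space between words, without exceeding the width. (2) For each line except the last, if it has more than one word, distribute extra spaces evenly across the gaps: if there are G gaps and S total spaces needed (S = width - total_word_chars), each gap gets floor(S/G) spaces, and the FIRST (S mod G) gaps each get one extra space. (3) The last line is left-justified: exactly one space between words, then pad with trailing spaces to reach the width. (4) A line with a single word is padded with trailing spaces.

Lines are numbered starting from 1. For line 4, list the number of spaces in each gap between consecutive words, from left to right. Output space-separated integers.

Line 1: ['rock', 'cloud'] (min_width=10, slack=3)
Line 2: ['house', 'two', 'cup'] (min_width=13, slack=0)
Line 3: ['dictionary'] (min_width=10, slack=3)
Line 4: ['page', 'heart'] (min_width=10, slack=3)
Line 5: ['childhood'] (min_width=9, slack=4)
Line 6: ['black'] (min_width=5, slack=8)

Answer: 4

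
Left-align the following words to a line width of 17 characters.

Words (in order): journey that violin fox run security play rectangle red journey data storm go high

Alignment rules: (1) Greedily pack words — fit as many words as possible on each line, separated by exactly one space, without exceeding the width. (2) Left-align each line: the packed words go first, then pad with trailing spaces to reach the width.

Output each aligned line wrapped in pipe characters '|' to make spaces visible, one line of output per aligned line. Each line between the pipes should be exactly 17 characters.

Answer: |journey that     |
|violin fox run   |
|security play    |
|rectangle red    |
|journey data     |
|storm go high    |

Derivation:
Line 1: ['journey', 'that'] (min_width=12, slack=5)
Line 2: ['violin', 'fox', 'run'] (min_width=14, slack=3)
Line 3: ['security', 'play'] (min_width=13, slack=4)
Line 4: ['rectangle', 'red'] (min_width=13, slack=4)
Line 5: ['journey', 'data'] (min_width=12, slack=5)
Line 6: ['storm', 'go', 'high'] (min_width=13, slack=4)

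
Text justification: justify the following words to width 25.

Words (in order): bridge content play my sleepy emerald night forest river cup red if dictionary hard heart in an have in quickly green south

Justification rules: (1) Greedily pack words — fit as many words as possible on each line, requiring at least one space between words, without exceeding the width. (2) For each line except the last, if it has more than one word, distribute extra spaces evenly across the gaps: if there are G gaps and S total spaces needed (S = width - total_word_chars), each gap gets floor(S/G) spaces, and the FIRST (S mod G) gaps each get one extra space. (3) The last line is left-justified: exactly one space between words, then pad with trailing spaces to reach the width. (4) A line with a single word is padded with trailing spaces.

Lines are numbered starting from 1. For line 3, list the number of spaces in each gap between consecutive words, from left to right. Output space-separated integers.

Answer: 2 2 1 1

Derivation:
Line 1: ['bridge', 'content', 'play', 'my'] (min_width=22, slack=3)
Line 2: ['sleepy', 'emerald', 'night'] (min_width=20, slack=5)
Line 3: ['forest', 'river', 'cup', 'red', 'if'] (min_width=23, slack=2)
Line 4: ['dictionary', 'hard', 'heart', 'in'] (min_width=24, slack=1)
Line 5: ['an', 'have', 'in', 'quickly', 'green'] (min_width=24, slack=1)
Line 6: ['south'] (min_width=5, slack=20)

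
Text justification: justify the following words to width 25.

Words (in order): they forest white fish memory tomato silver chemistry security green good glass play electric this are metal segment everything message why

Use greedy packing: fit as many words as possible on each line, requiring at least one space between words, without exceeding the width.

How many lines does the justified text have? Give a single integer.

Line 1: ['they', 'forest', 'white', 'fish'] (min_width=22, slack=3)
Line 2: ['memory', 'tomato', 'silver'] (min_width=20, slack=5)
Line 3: ['chemistry', 'security', 'green'] (min_width=24, slack=1)
Line 4: ['good', 'glass', 'play', 'electric'] (min_width=24, slack=1)
Line 5: ['this', 'are', 'metal', 'segment'] (min_width=22, slack=3)
Line 6: ['everything', 'message', 'why'] (min_width=22, slack=3)
Total lines: 6

Answer: 6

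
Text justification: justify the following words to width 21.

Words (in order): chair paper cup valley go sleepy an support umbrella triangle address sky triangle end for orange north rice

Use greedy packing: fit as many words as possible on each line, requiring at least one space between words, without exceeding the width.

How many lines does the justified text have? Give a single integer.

Answer: 6

Derivation:
Line 1: ['chair', 'paper', 'cup'] (min_width=15, slack=6)
Line 2: ['valley', 'go', 'sleepy', 'an'] (min_width=19, slack=2)
Line 3: ['support', 'umbrella'] (min_width=16, slack=5)
Line 4: ['triangle', 'address', 'sky'] (min_width=20, slack=1)
Line 5: ['triangle', 'end', 'for'] (min_width=16, slack=5)
Line 6: ['orange', 'north', 'rice'] (min_width=17, slack=4)
Total lines: 6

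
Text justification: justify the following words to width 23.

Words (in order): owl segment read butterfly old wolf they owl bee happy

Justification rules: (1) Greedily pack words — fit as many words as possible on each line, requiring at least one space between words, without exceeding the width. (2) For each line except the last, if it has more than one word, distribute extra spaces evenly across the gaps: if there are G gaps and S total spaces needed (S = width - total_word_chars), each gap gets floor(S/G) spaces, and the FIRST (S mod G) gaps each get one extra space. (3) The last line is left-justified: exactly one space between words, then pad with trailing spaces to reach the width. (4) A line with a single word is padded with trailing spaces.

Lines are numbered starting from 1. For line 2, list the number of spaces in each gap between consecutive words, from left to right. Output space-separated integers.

Answer: 1 1 1

Derivation:
Line 1: ['owl', 'segment', 'read'] (min_width=16, slack=7)
Line 2: ['butterfly', 'old', 'wolf', 'they'] (min_width=23, slack=0)
Line 3: ['owl', 'bee', 'happy'] (min_width=13, slack=10)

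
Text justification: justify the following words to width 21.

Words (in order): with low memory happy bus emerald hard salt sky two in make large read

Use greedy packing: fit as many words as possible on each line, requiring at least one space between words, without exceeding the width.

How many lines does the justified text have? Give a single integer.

Line 1: ['with', 'low', 'memory', 'happy'] (min_width=21, slack=0)
Line 2: ['bus', 'emerald', 'hard', 'salt'] (min_width=21, slack=0)
Line 3: ['sky', 'two', 'in', 'make', 'large'] (min_width=21, slack=0)
Line 4: ['read'] (min_width=4, slack=17)
Total lines: 4

Answer: 4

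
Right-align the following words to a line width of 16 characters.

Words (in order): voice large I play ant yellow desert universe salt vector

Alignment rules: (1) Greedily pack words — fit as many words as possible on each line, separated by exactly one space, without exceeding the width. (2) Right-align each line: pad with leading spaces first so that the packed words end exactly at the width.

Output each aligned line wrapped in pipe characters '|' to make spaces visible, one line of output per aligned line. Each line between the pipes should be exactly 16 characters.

Answer: |   voice large I|
| play ant yellow|
| desert universe|
|     salt vector|

Derivation:
Line 1: ['voice', 'large', 'I'] (min_width=13, slack=3)
Line 2: ['play', 'ant', 'yellow'] (min_width=15, slack=1)
Line 3: ['desert', 'universe'] (min_width=15, slack=1)
Line 4: ['salt', 'vector'] (min_width=11, slack=5)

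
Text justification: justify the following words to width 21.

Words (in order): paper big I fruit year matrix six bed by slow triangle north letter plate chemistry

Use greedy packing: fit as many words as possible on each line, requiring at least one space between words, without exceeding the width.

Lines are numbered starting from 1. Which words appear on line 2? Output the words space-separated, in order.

Answer: year matrix six bed

Derivation:
Line 1: ['paper', 'big', 'I', 'fruit'] (min_width=17, slack=4)
Line 2: ['year', 'matrix', 'six', 'bed'] (min_width=19, slack=2)
Line 3: ['by', 'slow', 'triangle'] (min_width=16, slack=5)
Line 4: ['north', 'letter', 'plate'] (min_width=18, slack=3)
Line 5: ['chemistry'] (min_width=9, slack=12)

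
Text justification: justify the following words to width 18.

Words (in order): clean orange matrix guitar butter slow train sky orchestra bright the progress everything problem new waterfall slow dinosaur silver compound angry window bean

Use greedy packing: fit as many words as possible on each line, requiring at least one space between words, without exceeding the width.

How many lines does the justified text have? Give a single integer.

Answer: 11

Derivation:
Line 1: ['clean', 'orange'] (min_width=12, slack=6)
Line 2: ['matrix', 'guitar'] (min_width=13, slack=5)
Line 3: ['butter', 'slow', 'train'] (min_width=17, slack=1)
Line 4: ['sky', 'orchestra'] (min_width=13, slack=5)
Line 5: ['bright', 'the'] (min_width=10, slack=8)
Line 6: ['progress'] (min_width=8, slack=10)
Line 7: ['everything', 'problem'] (min_width=18, slack=0)
Line 8: ['new', 'waterfall', 'slow'] (min_width=18, slack=0)
Line 9: ['dinosaur', 'silver'] (min_width=15, slack=3)
Line 10: ['compound', 'angry'] (min_width=14, slack=4)
Line 11: ['window', 'bean'] (min_width=11, slack=7)
Total lines: 11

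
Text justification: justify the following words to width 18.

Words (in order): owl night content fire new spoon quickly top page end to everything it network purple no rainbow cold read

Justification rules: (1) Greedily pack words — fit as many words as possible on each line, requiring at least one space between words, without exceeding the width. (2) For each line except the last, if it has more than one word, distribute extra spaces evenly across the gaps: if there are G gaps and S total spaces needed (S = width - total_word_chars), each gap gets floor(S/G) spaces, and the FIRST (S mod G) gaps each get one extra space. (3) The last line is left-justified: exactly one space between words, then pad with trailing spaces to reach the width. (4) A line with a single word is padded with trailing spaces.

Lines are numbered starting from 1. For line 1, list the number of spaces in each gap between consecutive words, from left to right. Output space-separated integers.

Answer: 2 1

Derivation:
Line 1: ['owl', 'night', 'content'] (min_width=17, slack=1)
Line 2: ['fire', 'new', 'spoon'] (min_width=14, slack=4)
Line 3: ['quickly', 'top', 'page'] (min_width=16, slack=2)
Line 4: ['end', 'to', 'everything'] (min_width=17, slack=1)
Line 5: ['it', 'network', 'purple'] (min_width=17, slack=1)
Line 6: ['no', 'rainbow', 'cold'] (min_width=15, slack=3)
Line 7: ['read'] (min_width=4, slack=14)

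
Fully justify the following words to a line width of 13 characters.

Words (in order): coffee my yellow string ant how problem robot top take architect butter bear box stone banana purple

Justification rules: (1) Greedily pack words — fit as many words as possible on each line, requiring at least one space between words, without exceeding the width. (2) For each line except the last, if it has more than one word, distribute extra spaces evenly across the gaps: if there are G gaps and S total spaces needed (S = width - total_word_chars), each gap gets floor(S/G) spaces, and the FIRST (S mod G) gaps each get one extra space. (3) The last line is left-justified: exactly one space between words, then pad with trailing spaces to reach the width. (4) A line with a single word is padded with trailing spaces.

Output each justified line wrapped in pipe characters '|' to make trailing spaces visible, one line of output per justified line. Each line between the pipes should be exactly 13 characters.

Answer: |coffee     my|
|yellow string|
|ant       how|
|problem robot|
|top      take|
|architect    |
|butter   bear|
|box     stone|
|banana purple|

Derivation:
Line 1: ['coffee', 'my'] (min_width=9, slack=4)
Line 2: ['yellow', 'string'] (min_width=13, slack=0)
Line 3: ['ant', 'how'] (min_width=7, slack=6)
Line 4: ['problem', 'robot'] (min_width=13, slack=0)
Line 5: ['top', 'take'] (min_width=8, slack=5)
Line 6: ['architect'] (min_width=9, slack=4)
Line 7: ['butter', 'bear'] (min_width=11, slack=2)
Line 8: ['box', 'stone'] (min_width=9, slack=4)
Line 9: ['banana', 'purple'] (min_width=13, slack=0)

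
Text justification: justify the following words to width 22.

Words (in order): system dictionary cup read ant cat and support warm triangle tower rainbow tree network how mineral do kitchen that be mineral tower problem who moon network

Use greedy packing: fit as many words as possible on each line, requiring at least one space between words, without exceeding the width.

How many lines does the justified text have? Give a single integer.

Line 1: ['system', 'dictionary', 'cup'] (min_width=21, slack=1)
Line 2: ['read', 'ant', 'cat', 'and'] (min_width=16, slack=6)
Line 3: ['support', 'warm', 'triangle'] (min_width=21, slack=1)
Line 4: ['tower', 'rainbow', 'tree'] (min_width=18, slack=4)
Line 5: ['network', 'how', 'mineral', 'do'] (min_width=22, slack=0)
Line 6: ['kitchen', 'that', 'be'] (min_width=15, slack=7)
Line 7: ['mineral', 'tower', 'problem'] (min_width=21, slack=1)
Line 8: ['who', 'moon', 'network'] (min_width=16, slack=6)
Total lines: 8

Answer: 8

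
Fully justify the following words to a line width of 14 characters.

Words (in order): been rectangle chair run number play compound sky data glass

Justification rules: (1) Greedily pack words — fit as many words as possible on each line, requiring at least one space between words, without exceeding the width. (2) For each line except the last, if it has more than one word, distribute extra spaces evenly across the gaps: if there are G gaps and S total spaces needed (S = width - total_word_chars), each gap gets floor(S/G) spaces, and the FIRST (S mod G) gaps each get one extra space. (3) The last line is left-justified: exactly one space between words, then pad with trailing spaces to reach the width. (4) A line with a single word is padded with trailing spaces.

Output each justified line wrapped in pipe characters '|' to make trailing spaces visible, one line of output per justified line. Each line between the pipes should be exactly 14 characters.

Line 1: ['been', 'rectangle'] (min_width=14, slack=0)
Line 2: ['chair', 'run'] (min_width=9, slack=5)
Line 3: ['number', 'play'] (min_width=11, slack=3)
Line 4: ['compound', 'sky'] (min_width=12, slack=2)
Line 5: ['data', 'glass'] (min_width=10, slack=4)

Answer: |been rectangle|
|chair      run|
|number    play|
|compound   sky|
|data glass    |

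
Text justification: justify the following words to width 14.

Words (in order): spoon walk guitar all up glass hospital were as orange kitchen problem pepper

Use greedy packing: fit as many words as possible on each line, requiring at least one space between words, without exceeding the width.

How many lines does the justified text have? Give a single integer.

Line 1: ['spoon', 'walk'] (min_width=10, slack=4)
Line 2: ['guitar', 'all', 'up'] (min_width=13, slack=1)
Line 3: ['glass', 'hospital'] (min_width=14, slack=0)
Line 4: ['were', 'as', 'orange'] (min_width=14, slack=0)
Line 5: ['kitchen'] (min_width=7, slack=7)
Line 6: ['problem', 'pepper'] (min_width=14, slack=0)
Total lines: 6

Answer: 6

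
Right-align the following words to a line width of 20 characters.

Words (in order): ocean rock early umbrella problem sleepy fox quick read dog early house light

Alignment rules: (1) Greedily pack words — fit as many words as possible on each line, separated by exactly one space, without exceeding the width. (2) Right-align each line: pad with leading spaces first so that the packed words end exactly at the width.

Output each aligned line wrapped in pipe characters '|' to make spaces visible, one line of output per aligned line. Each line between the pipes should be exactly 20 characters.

Answer: |    ocean rock early|
|    umbrella problem|
|    sleepy fox quick|
|read dog early house|
|               light|

Derivation:
Line 1: ['ocean', 'rock', 'early'] (min_width=16, slack=4)
Line 2: ['umbrella', 'problem'] (min_width=16, slack=4)
Line 3: ['sleepy', 'fox', 'quick'] (min_width=16, slack=4)
Line 4: ['read', 'dog', 'early', 'house'] (min_width=20, slack=0)
Line 5: ['light'] (min_width=5, slack=15)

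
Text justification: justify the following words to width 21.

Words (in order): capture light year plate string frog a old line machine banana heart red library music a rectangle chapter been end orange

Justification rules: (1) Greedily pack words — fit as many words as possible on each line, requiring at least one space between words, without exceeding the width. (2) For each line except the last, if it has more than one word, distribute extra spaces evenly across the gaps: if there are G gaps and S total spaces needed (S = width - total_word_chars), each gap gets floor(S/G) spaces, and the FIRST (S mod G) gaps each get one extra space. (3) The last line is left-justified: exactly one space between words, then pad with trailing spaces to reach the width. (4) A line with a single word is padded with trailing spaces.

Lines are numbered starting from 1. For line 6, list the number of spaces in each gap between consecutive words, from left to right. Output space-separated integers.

Line 1: ['capture', 'light', 'year'] (min_width=18, slack=3)
Line 2: ['plate', 'string', 'frog', 'a'] (min_width=19, slack=2)
Line 3: ['old', 'line', 'machine'] (min_width=16, slack=5)
Line 4: ['banana', 'heart', 'red'] (min_width=16, slack=5)
Line 5: ['library', 'music', 'a'] (min_width=15, slack=6)
Line 6: ['rectangle', 'chapter'] (min_width=17, slack=4)
Line 7: ['been', 'end', 'orange'] (min_width=15, slack=6)

Answer: 5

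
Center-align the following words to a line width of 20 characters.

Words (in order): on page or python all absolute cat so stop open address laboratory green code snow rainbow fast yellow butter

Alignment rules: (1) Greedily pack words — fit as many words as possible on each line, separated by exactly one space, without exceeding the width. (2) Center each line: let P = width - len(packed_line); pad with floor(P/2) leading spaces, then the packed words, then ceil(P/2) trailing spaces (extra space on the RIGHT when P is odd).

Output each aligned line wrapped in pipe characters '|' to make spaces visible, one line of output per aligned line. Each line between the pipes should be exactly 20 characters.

Line 1: ['on', 'page', 'or', 'python'] (min_width=17, slack=3)
Line 2: ['all', 'absolute', 'cat', 'so'] (min_width=19, slack=1)
Line 3: ['stop', 'open', 'address'] (min_width=17, slack=3)
Line 4: ['laboratory', 'green'] (min_width=16, slack=4)
Line 5: ['code', 'snow', 'rainbow'] (min_width=17, slack=3)
Line 6: ['fast', 'yellow', 'butter'] (min_width=18, slack=2)

Answer: | on page or python  |
|all absolute cat so |
| stop open address  |
|  laboratory green  |
| code snow rainbow  |
| fast yellow butter |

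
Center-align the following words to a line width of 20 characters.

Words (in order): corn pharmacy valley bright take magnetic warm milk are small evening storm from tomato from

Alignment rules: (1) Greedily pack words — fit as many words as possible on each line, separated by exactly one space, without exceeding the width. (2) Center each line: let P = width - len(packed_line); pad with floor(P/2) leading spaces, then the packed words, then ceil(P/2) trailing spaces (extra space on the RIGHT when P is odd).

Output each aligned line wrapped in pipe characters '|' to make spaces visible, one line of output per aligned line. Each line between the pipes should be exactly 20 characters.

Line 1: ['corn', 'pharmacy', 'valley'] (min_width=20, slack=0)
Line 2: ['bright', 'take', 'magnetic'] (min_width=20, slack=0)
Line 3: ['warm', 'milk', 'are', 'small'] (min_width=19, slack=1)
Line 4: ['evening', 'storm', 'from'] (min_width=18, slack=2)
Line 5: ['tomato', 'from'] (min_width=11, slack=9)

Answer: |corn pharmacy valley|
|bright take magnetic|
|warm milk are small |
| evening storm from |
|    tomato from     |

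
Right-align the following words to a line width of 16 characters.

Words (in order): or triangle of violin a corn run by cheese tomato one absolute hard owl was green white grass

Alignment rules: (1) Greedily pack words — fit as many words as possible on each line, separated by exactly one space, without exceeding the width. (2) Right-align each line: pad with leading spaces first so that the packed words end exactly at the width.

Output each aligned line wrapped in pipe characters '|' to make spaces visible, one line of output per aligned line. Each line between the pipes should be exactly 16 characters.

Line 1: ['or', 'triangle', 'of'] (min_width=14, slack=2)
Line 2: ['violin', 'a', 'corn'] (min_width=13, slack=3)
Line 3: ['run', 'by', 'cheese'] (min_width=13, slack=3)
Line 4: ['tomato', 'one'] (min_width=10, slack=6)
Line 5: ['absolute', 'hard'] (min_width=13, slack=3)
Line 6: ['owl', 'was', 'green'] (min_width=13, slack=3)
Line 7: ['white', 'grass'] (min_width=11, slack=5)

Answer: |  or triangle of|
|   violin a corn|
|   run by cheese|
|      tomato one|
|   absolute hard|
|   owl was green|
|     white grass|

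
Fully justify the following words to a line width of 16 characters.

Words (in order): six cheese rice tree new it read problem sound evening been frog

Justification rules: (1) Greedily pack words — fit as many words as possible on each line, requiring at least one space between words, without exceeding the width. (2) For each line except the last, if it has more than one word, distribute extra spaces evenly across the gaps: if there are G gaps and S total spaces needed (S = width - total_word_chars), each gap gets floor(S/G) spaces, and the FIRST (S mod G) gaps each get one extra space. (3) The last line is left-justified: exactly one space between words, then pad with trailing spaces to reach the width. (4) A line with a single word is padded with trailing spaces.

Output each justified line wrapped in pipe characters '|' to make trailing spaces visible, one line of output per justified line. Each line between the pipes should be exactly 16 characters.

Answer: |six  cheese rice|
|tree new it read|
|problem    sound|
|evening     been|
|frog            |

Derivation:
Line 1: ['six', 'cheese', 'rice'] (min_width=15, slack=1)
Line 2: ['tree', 'new', 'it', 'read'] (min_width=16, slack=0)
Line 3: ['problem', 'sound'] (min_width=13, slack=3)
Line 4: ['evening', 'been'] (min_width=12, slack=4)
Line 5: ['frog'] (min_width=4, slack=12)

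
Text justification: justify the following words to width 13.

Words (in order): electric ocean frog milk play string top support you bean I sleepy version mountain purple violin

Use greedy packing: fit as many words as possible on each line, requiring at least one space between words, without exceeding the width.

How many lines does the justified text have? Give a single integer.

Line 1: ['electric'] (min_width=8, slack=5)
Line 2: ['ocean', 'frog'] (min_width=10, slack=3)
Line 3: ['milk', 'play'] (min_width=9, slack=4)
Line 4: ['string', 'top'] (min_width=10, slack=3)
Line 5: ['support', 'you'] (min_width=11, slack=2)
Line 6: ['bean', 'I', 'sleepy'] (min_width=13, slack=0)
Line 7: ['version'] (min_width=7, slack=6)
Line 8: ['mountain'] (min_width=8, slack=5)
Line 9: ['purple', 'violin'] (min_width=13, slack=0)
Total lines: 9

Answer: 9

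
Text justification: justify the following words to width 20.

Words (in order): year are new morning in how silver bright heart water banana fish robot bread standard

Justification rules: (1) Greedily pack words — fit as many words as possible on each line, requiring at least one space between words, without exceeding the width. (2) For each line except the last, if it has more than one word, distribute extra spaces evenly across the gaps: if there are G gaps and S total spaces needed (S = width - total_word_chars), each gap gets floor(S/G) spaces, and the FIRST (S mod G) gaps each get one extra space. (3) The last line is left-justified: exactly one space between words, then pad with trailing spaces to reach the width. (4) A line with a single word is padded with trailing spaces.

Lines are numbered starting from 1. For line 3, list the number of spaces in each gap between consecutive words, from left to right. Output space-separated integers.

Answer: 2 2

Derivation:
Line 1: ['year', 'are', 'new', 'morning'] (min_width=20, slack=0)
Line 2: ['in', 'how', 'silver', 'bright'] (min_width=20, slack=0)
Line 3: ['heart', 'water', 'banana'] (min_width=18, slack=2)
Line 4: ['fish', 'robot', 'bread'] (min_width=16, slack=4)
Line 5: ['standard'] (min_width=8, slack=12)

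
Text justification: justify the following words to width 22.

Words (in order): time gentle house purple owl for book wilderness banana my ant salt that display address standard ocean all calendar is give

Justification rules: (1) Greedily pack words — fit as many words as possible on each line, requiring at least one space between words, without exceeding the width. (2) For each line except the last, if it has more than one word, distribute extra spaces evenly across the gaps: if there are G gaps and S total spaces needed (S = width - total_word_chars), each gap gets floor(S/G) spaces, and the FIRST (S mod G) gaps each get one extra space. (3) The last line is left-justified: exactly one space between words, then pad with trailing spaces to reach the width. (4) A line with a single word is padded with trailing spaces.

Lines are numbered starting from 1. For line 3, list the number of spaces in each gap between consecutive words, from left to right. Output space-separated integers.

Answer: 2 2

Derivation:
Line 1: ['time', 'gentle', 'house'] (min_width=17, slack=5)
Line 2: ['purple', 'owl', 'for', 'book'] (min_width=19, slack=3)
Line 3: ['wilderness', 'banana', 'my'] (min_width=20, slack=2)
Line 4: ['ant', 'salt', 'that', 'display'] (min_width=21, slack=1)
Line 5: ['address', 'standard', 'ocean'] (min_width=22, slack=0)
Line 6: ['all', 'calendar', 'is', 'give'] (min_width=20, slack=2)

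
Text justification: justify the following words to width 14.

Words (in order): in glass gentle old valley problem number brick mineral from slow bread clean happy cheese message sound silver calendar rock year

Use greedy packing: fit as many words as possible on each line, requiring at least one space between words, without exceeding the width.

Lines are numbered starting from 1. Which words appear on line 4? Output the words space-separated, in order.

Line 1: ['in', 'glass'] (min_width=8, slack=6)
Line 2: ['gentle', 'old'] (min_width=10, slack=4)
Line 3: ['valley', 'problem'] (min_width=14, slack=0)
Line 4: ['number', 'brick'] (min_width=12, slack=2)
Line 5: ['mineral', 'from'] (min_width=12, slack=2)
Line 6: ['slow', 'bread'] (min_width=10, slack=4)
Line 7: ['clean', 'happy'] (min_width=11, slack=3)
Line 8: ['cheese', 'message'] (min_width=14, slack=0)
Line 9: ['sound', 'silver'] (min_width=12, slack=2)
Line 10: ['calendar', 'rock'] (min_width=13, slack=1)
Line 11: ['year'] (min_width=4, slack=10)

Answer: number brick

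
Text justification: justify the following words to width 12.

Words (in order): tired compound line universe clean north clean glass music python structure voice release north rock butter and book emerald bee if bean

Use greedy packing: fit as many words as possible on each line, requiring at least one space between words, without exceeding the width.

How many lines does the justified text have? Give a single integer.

Line 1: ['tired'] (min_width=5, slack=7)
Line 2: ['compound'] (min_width=8, slack=4)
Line 3: ['line'] (min_width=4, slack=8)
Line 4: ['universe'] (min_width=8, slack=4)
Line 5: ['clean', 'north'] (min_width=11, slack=1)
Line 6: ['clean', 'glass'] (min_width=11, slack=1)
Line 7: ['music', 'python'] (min_width=12, slack=0)
Line 8: ['structure'] (min_width=9, slack=3)
Line 9: ['voice'] (min_width=5, slack=7)
Line 10: ['release'] (min_width=7, slack=5)
Line 11: ['north', 'rock'] (min_width=10, slack=2)
Line 12: ['butter', 'and'] (min_width=10, slack=2)
Line 13: ['book', 'emerald'] (min_width=12, slack=0)
Line 14: ['bee', 'if', 'bean'] (min_width=11, slack=1)
Total lines: 14

Answer: 14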